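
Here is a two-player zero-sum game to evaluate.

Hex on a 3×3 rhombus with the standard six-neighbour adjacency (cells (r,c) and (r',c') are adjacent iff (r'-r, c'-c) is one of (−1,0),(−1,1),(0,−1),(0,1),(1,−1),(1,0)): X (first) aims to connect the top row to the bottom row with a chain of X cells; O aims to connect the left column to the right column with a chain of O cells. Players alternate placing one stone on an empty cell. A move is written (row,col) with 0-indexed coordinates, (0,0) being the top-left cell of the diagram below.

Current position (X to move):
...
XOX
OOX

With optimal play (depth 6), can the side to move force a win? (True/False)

X winning at [.../XOX/OOX]: True

p1 X@[.../XOX/OOX]: (0,0)[X../XOX/OOX]-1 (0,1)[.X./XOX/OOX]-1 (0,2)[..X/XOX/OOX]+1*
p2 O@[..X/XOX/OOX] terminal -1; root [.../XOX/OOX] d6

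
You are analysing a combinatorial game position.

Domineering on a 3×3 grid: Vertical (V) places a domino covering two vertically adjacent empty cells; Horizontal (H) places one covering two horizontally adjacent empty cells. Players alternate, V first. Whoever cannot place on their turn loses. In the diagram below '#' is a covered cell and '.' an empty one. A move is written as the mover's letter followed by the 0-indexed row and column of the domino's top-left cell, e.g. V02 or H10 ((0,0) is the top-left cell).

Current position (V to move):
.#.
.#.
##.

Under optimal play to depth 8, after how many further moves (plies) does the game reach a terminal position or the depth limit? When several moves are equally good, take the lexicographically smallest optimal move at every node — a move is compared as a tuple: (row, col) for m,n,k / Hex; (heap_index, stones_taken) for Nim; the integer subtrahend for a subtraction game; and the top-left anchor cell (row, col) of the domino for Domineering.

PV length from [.#./.#./##.]: 1 ply

[.#./.#./##.] V move#1: V00:+1/##./##./##.*, V02:+1/.##/.##/##., V12:+1/.#./.##/###
[##./##./##.] end (terminal -1, H#2); searched .#./.#./##. to 8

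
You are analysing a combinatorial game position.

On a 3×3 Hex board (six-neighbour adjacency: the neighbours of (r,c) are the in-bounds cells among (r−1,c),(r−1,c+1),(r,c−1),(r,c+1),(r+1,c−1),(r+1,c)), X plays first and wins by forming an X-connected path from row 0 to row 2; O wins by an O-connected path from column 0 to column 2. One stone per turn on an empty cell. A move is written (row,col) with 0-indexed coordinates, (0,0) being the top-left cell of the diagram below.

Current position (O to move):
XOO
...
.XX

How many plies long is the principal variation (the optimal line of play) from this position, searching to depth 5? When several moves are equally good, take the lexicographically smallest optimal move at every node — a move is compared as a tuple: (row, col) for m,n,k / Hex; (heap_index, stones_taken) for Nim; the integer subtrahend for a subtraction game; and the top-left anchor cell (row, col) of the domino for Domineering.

PV length from [XOO/.../.XX]: 1 ply

ply 1, O at XOO/.../.XX | (1,0)=+1→XOO/O../.XX*; (1,1)=+1→XOO/.O./.XX; (1,2)=-1→XOO/..O/.XX; (2,0)=+1→XOO/.../OXX
ply 2: XOO/O../.XX is terminal -1 (X); from XOO/.../.XX depth 5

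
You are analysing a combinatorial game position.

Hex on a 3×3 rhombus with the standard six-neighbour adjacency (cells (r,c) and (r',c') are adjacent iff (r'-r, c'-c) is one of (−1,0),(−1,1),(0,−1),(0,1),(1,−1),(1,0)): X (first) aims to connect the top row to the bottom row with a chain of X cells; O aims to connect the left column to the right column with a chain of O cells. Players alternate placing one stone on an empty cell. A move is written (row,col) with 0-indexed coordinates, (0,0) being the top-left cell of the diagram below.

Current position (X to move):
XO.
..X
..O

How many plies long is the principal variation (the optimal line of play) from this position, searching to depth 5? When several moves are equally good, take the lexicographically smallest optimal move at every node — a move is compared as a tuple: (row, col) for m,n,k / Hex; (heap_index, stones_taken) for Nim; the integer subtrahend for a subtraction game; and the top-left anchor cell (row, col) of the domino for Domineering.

ply 1, X at XO./..X/..O | (0,2)=+1→XOX/..X/..O*; (1,0)=+1→XO./X.X/..O; (1,1)=+1→XO./.XX/..O; (2,0)=+1→XO./..X/X.O; (2,1)=+1→XO./..X/.XO
ply 2, O at XOX/..X/..O | (1,0)=-1→XOX/O.X/..O*; (1,1)=-1→XOX/.OX/..O; (2,0)=-1→XOX/..X/O.O; (2,1)=-1→XOX/..X/.OO
ply 3, X at XOX/O.X/..O | (1,1)=+1→XOX/OXX/..O*; (2,0)=+1→XOX/O.X/X.O; (2,1)=+1→XOX/O.X/.XO
ply 4, O at XOX/OXX/..O | (2,0)=-1→XOX/OXX/O.O*; (2,1)=-1→XOX/OXX/.OO
ply 5, X at XOX/OXX/O.O | (2,1)=+1→XOX/OXX/OXO*
ply 6: XOX/OXX/OXO is terminal -1 (O); from XO./..X/..O depth 5

PV length from [XO./..X/..O]: 5 plies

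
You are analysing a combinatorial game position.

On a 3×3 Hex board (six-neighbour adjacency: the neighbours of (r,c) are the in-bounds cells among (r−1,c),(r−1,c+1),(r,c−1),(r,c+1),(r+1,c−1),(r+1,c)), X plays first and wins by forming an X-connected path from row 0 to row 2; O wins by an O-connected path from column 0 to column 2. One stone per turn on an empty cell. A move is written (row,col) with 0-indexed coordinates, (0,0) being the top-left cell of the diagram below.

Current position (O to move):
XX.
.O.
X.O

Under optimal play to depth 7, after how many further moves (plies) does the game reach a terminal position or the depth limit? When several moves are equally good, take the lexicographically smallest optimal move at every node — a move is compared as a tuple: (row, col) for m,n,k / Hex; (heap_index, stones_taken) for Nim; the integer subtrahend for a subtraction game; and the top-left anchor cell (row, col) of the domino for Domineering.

PV length from [XX./.O./X.O]: 3 plies

[XX./.O./X.O] O move#1: (0,2):-1/XXO/.O./X.O, (1,0):+1/XX./OO./X.O*, (1,2):-1/XX./.OO/X.O, (2,1):-1/XX./.O./XOO
[XX./OO./X.O] X move#2: (0,2):-1/XXX/OO./X.O*, (1,2):-1/XX./OOX/X.O, (2,1):-1/XX./OO./XXO
[XXX/OO./X.O] O move#3: (1,2):+1/XXX/OOO/X.O*, (2,1):+1/XXX/OO./XOO
[XXX/OOO/X.O] end (terminal -1, X#4); searched XX./.O./X.O to 7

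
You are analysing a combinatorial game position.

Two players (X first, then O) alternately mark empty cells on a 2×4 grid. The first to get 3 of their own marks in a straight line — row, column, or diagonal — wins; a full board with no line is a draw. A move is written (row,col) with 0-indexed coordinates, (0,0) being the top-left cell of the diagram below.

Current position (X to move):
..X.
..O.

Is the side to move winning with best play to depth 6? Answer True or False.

X winning at [..X./..O.]: True

p1 X@[..X./..O.]: (0,0)[X.X./..O.]+0 (0,1)[.XX./..O.]+1* (0,3)[..XX/..O.]+0 (1,0)[..X./X.O.]+0 (1,1)[..X./.XO.]+0 (1,3)[..X./..OX]+0
p2 O@[.XX./..O.]: (0,0)[OXX./..O.]-1* (0,3)[.XXO/..O.]-1 (1,0)[.XX./O.O.]-1 (1,1)[.XX./.OO.]-1 (1,3)[.XX./..OO]-1
p3 X@[OXX./..O.]: (0,3)[OXXX/..O.]+1* (1,0)[OXX./X.O.]+0 (1,1)[OXX./.XO.]+0 (1,3)[OXX./..OX]+0
p4 O@[OXXX/..O.] terminal -1; root [..X./..O.] d6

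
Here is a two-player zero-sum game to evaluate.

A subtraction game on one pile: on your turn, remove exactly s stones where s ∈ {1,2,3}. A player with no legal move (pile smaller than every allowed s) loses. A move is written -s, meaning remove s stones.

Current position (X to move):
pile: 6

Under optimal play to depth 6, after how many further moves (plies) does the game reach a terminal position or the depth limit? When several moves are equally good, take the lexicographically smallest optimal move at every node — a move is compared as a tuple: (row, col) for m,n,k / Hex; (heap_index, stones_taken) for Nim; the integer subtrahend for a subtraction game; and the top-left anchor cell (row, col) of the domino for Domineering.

PV length from [6]: 3 plies

ply 1, X at 6 | -1=-1→5; -2=+1→4*; -3=-1→3
ply 2, O at 4 | -1=-1→3*; -2=-1→2; -3=-1→1
ply 3, X at 3 | -1=-1→2; -2=-1→1; -3=+1→0*
ply 4: 0 is terminal -1 (O); from 6 depth 6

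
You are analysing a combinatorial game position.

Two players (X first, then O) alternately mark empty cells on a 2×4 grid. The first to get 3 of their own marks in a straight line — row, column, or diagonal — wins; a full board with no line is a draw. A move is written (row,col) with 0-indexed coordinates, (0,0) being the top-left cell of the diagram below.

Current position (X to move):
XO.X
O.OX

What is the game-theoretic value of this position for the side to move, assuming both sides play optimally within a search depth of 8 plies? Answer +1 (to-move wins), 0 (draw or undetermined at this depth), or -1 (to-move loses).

value(XO.X/O.OX, X) = 0

[XO.X/O.OX] X move#1: (0,2):-1/XOXX/O.OX, (1,1):+0/XO.X/OXOX*
[XO.X/OXOX] O move#2: (0,2):+0/XOOX/OXOX*
[XOOX/OXOX] end (terminal +0, X#3); searched XO.X/O.OX to 8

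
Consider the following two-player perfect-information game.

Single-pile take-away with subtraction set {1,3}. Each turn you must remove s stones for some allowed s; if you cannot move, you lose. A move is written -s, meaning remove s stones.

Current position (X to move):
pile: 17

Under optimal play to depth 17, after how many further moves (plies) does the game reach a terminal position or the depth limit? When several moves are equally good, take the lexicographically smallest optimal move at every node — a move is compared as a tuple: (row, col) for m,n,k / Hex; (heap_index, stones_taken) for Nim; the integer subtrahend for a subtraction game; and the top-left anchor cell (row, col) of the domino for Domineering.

p1 X@[17]: -1[16]+1* -3[14]+1
p2 O@[16]: -1[15]-1* -3[13]-1
p3 X@[15]: -1[14]+1* -3[12]+1
p4 O@[14]: -1[13]-1* -3[11]-1
p5 X@[13]: -1[12]+1* -3[10]+1
p6 O@[12]: -1[11]-1* -3[9]-1
p7 X@[11]: -1[10]+1* -3[8]+1
p8 O@[10]: -1[9]-1* -3[7]-1
p9 X@[9]: -1[8]+1* -3[6]+1
p10 O@[8]: -1[7]-1* -3[5]-1
p11 X@[7]: -1[6]+1* -3[4]+1
p12 O@[6]: -1[5]-1* -3[3]-1
p13 X@[5]: -1[4]+1* -3[2]+1
p14 O@[4]: -1[3]-1* -3[1]-1
p15 X@[3]: -1[2]+1* -3[0]+1
p16 O@[2]: -1[1]-1*
p17 X@[1]: -1[0]+1*
p18 O@[0] terminal -1; root [17] d17

PV length from [17]: 17 plies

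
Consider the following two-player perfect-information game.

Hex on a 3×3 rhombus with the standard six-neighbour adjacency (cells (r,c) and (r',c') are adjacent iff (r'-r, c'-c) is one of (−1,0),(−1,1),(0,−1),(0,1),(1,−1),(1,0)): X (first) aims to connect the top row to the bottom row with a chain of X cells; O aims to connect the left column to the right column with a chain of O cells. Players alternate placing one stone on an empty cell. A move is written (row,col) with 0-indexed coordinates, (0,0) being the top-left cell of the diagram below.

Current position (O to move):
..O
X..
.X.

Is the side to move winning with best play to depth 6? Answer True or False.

p1 O@[..O/X../.X.]: (0,0)[O.O/X../.X.]-1* (0,1)[.OO/X../.X.]-1 (1,1)[..O/XO./.X.]-1 (1,2)[..O/X.O/.X.]-1 (2,0)[..O/X../OX.]-1 (2,2)[..O/X../.XO]-1
p2 X@[O.O/X../.X.]: (0,1)[OXO/X../.X.]+1* (1,1)[O.O/XX./.X.]-1 (1,2)[O.O/X.X/.X.]-1 (2,0)[O.O/X../XX.]-1 (2,2)[O.O/X../.XX]-1
p3 O@[OXO/X../.X.]: (1,1)[OXO/XO./.X.]-1* (1,2)[OXO/X.O/.X.]-1 (2,0)[OXO/X../OX.]-1 (2,2)[OXO/X../.XO]-1
p4 X@[OXO/XO./.X.]: (1,2)[OXO/XOX/.X.]-1 (2,0)[OXO/XO./XX.]+1* (2,2)[OXO/XO./.XX]-1
p5 O@[OXO/XO./XX.] terminal -1; root [..O/X../.X.] d6

O winning at [..O/X../.X.]: False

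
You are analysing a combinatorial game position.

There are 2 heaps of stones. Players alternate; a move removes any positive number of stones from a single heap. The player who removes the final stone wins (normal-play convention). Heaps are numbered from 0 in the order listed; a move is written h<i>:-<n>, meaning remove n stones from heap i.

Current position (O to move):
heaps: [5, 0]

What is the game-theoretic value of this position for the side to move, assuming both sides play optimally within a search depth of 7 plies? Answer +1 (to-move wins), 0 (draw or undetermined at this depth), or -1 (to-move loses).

p1 O@[(5,0)]: h0:-1[(4,0)]-1 h0:-2[(3,0)]-1 h0:-3[(2,0)]-1 h0:-4[(1,0)]-1 h0:-5[(0,0)]+1*
p2 X@[(0,0)] terminal -1; root [(5,0)] d7

value((5,0), O) = +1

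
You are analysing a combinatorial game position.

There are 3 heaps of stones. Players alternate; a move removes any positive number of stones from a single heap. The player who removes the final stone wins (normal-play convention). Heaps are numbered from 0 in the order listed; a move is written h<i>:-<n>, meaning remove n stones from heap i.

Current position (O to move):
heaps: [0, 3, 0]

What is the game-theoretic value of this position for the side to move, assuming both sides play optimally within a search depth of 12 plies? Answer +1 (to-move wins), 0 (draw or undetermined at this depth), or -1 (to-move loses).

value((0,3,0), O) = +1

[(0,3,0)] O move#1: h1:-1:-1/(0,2,0), h1:-2:-1/(0,1,0), h1:-3:+1/(0,0,0)*
[(0,0,0)] end (terminal -1, X#2); searched (0,3,0) to 12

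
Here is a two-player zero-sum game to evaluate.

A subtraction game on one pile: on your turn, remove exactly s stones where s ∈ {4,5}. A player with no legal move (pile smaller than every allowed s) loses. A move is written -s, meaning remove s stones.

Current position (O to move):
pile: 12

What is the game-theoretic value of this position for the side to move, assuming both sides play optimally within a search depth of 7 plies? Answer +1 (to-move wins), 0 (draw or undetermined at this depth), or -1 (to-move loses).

value(12, O) = -1

ply 1, O at 12 | -4=-1→8*; -5=-1→7
ply 2, X at 8 | -4=-1→4; -5=+1→3*
ply 3: 3 is terminal -1 (O); from 12 depth 7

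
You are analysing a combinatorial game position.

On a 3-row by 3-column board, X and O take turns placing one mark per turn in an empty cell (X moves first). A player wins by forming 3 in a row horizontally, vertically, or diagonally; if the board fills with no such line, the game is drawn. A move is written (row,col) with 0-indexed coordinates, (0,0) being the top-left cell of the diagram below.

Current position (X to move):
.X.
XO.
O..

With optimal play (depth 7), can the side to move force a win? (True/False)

X winning at [.X./XO./O..]: False

ply 1, X at .X./XO./O.. | (0,0)=-1→XX./XO./O..; (0,2)=+0→.XX/XO./O..*; (1,2)=-1→.X./XOX/O..; (2,1)=-1→.X./XO./OX.; (2,2)=-1→.X./XO./O.X
ply 2, O at .XX/XO./O.. | (0,0)=+0→OXX/XO./O..*; (1,2)=-1→.XX/XOO/O..; (2,1)=-1→.XX/XO./OO.; (2,2)=-1→.XX/XO./O.O
ply 3, X at OXX/XO./O.. | (1,2)=-1→OXX/XOX/O..; (2,1)=-1→OXX/XO./OX.; (2,2)=+0→OXX/XO./O.X*
ply 4, O at OXX/XO./O.X | (1,2)=+0→OXX/XOO/O.X*; (2,1)=-1→OXX/XO./OOX
ply 5, X at OXX/XOO/O.X | (2,1)=+0→OXX/XOO/OXX*
ply 6: OXX/XOO/OXX is terminal +0 (O); from .X./XO./O.. depth 7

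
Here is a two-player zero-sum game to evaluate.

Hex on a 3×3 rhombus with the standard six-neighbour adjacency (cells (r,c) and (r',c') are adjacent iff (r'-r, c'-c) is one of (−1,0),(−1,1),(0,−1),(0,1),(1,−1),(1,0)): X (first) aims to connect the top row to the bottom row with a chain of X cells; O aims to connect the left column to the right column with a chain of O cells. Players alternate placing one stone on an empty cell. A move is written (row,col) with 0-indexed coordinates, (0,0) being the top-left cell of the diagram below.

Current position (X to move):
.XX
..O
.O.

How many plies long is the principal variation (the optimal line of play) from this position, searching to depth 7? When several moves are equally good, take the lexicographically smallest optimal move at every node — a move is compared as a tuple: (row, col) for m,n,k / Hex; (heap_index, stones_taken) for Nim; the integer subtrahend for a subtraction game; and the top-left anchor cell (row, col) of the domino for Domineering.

PV length from [.XX/..O/.O.]: 3 plies

ply 1, X at .XX/..O/.O. | (0,0)=-1→XXX/..O/.O.; (1,0)=-1→.XX/X.O/.O.; (1,1)=-1→.XX/.XO/.O.; (2,0)=+1→.XX/..O/XO.*; (2,2)=-1→.XX/..O/.OX
ply 2, O at .XX/..O/XO. | (0,0)=-1→OXX/..O/XO.*; (1,0)=-1→.XX/O.O/XO.; (1,1)=-1→.XX/.OO/XO.; (2,2)=-1→.XX/..O/XOO
ply 3, X at OXX/..O/XO. | (1,0)=+1→OXX/X.O/XO.*; (1,1)=+1→OXX/.XO/XO.; (2,2)=+1→OXX/..O/XOX
ply 4: OXX/X.O/XO. is terminal -1 (O); from .XX/..O/.O. depth 7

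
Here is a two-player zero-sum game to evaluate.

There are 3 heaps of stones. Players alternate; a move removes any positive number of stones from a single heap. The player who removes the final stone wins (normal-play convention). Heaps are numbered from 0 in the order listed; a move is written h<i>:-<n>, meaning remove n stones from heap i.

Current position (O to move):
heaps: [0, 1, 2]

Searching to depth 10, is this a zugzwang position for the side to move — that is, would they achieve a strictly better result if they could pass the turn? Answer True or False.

ply 1, O at (0,1,2) | h1:-1=-1→(0,0,2); h2:-1=+1→(0,1,1)*; h2:-2=-1→(0,1,0)
ply 2, X at (0,1,1) | h1:-1=-1→(0,0,1)*; h2:-1=-1→(0,1,0)
ply 3, O at (0,0,1) | h2:-1=+1→(0,0,0)*
ply 4: (0,0,0) is terminal -1 (X); from (0,1,2) depth 10
if O skipped the turn, X would face:
~ ply 1, X at (0,1,2) | h1:-1=-1→(0,0,2); h2:-1=+1→(0,1,1)*; h2:-2=-1→(0,1,0)
~ ply 2, O at (0,1,1) | h1:-1=-1→(0,0,1)*; h2:-1=-1→(0,1,0)
~ ply 3, X at (0,0,1) | h2:-1=+1→(0,0,0)*
~ ply 4: (0,0,0) is terminal -1 (O); from (0,1,2) depth 10
compare (O): move=+1 vs pass=-1

zugzwang((0,1,2), O) = False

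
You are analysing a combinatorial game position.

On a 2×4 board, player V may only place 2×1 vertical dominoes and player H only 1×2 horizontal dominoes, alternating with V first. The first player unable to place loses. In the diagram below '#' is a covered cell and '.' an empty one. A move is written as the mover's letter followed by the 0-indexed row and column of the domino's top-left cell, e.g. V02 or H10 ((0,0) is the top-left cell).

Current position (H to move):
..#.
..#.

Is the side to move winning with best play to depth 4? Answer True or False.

ply 1, H at ..#./..#. | H00=+1→###./..#.*; H10=+1→..#./###.
ply 2, V at ###./..#. | V03=-1→####/..##*
ply 3, H at ####/..## | H10=+1→####/####*
ply 4: ####/#### is terminal -1 (V); from ..#./..#. depth 4

H winning at [..#./..#.]: True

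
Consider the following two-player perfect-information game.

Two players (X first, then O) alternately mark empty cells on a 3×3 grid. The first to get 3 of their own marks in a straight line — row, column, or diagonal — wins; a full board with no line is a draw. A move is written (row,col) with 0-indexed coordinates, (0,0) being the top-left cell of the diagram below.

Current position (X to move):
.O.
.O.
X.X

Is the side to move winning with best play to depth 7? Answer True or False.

ply 1, X at .O./.O./X.X | (0,0)=-1→XO./.O./X.X; (0,2)=-1→.OX/.O./X.X; (1,0)=-1→.O./XO./X.X; (1,2)=-1→.O./.OX/X.X; (2,1)=+1→.O./.O./XXX*
ply 2: .O./.O./XXX is terminal -1 (O); from .O./.O./X.X depth 7

X winning at [.O./.O./X.X]: True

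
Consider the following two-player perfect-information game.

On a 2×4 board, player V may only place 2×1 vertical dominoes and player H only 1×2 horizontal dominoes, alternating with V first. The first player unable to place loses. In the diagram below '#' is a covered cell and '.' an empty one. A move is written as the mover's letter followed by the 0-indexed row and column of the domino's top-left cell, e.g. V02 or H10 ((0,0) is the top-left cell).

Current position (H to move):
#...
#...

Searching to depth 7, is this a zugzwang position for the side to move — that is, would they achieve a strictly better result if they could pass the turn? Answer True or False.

ply 1, H at #.../#... | H01=+1→###./#...*; H02=+1→#.##/#...; H11=+1→#.../###.; H12=+1→#.../#.##
ply 2, V at ###./#... | V03=-1→####/#..#*
ply 3, H at ####/#..# | H11=+1→####/####*
ply 4: ####/#### is terminal -1 (V); from #.../#... depth 7
if H skipped the turn, V would face:
~ ply 1, V at #.../#... | V01=-1→##../##..; V02=+1→#.#./#.#.*; V03=-1→#..#/#..#
~ ply 2: #.#./#.#. is terminal -1 (H); from #.../#... depth 7
compare (H): move=+1 vs pass=-1

zugzwang(#.../#..., H) = False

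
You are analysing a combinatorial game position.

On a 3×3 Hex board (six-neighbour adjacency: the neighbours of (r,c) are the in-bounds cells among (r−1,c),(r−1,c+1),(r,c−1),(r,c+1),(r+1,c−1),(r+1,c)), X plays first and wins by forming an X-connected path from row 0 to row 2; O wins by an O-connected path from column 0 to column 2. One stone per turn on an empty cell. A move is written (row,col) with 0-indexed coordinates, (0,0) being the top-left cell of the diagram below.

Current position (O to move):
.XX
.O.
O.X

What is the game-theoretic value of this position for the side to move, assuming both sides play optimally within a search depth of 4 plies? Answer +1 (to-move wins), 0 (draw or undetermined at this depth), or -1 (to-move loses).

value(.XX/.O./O.X, O) = +1

p1 O@[.XX/.O./O.X]: (0,0)[OXX/.O./O.X]-1 (1,0)[.XX/OO./O.X]-1 (1,2)[.XX/.OO/O.X]+1* (2,1)[.XX/.O./OOX]-1
p2 X@[.XX/.OO/O.X] terminal -1; root [.XX/.O./O.X] d4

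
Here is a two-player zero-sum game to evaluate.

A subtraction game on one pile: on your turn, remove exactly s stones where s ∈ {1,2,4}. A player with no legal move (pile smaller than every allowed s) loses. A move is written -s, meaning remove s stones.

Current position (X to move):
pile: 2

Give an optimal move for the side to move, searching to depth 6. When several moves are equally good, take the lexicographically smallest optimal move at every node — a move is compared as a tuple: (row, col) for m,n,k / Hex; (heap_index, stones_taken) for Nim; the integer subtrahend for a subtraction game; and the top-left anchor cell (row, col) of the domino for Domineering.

ply 1, X at 2 | -1=-1→1; -2=+1→0*
ply 2: 0 is terminal -1 (O); from 2 depth 6

X's best at [2]: -2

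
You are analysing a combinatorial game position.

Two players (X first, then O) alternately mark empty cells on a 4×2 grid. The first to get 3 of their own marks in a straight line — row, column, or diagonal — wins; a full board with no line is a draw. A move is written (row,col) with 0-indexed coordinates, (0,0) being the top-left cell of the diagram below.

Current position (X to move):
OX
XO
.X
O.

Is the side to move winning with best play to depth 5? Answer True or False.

[OX/XO/.X/O.] X move#1: (2,0):+0/OX/XO/XX/O.*, (3,1):+0/OX/XO/.X/OX
[OX/XO/XX/O.] O move#2: (3,1):+0/OX/XO/XX/OO*
[OX/XO/XX/OO] end (terminal +0, X#3); searched OX/XO/.X/O. to 5

X winning at [OX/XO/.X/O.]: False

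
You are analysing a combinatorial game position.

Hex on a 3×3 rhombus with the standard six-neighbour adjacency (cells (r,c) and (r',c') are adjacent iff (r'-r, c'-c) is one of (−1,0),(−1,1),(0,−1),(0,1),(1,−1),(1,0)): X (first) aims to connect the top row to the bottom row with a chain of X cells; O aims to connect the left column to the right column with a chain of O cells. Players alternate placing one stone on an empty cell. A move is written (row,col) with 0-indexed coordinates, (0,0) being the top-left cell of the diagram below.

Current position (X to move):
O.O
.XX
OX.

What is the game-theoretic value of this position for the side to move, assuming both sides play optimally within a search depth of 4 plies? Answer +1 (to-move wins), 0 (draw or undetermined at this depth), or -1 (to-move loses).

[O.O/.XX/OX.] X move#1: (0,1):+1/OXO/.XX/OX.*, (1,0):-1/O.O/XXX/OX., (2,2):-1/O.O/.XX/OXX
[OXO/.XX/OX.] end (terminal -1, O#2); searched O.O/.XX/OX. to 4

value(O.O/.XX/OX., X) = +1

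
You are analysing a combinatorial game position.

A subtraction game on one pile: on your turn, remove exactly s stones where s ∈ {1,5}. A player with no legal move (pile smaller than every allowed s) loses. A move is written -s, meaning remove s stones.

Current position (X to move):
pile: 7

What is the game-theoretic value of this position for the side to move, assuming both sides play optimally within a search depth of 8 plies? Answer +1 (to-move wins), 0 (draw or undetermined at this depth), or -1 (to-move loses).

value(7, X) = +1

ply 1, X at 7 | -1=+1→6*; -5=+1→2
ply 2, O at 6 | -1=-1→5*; -5=-1→1
ply 3, X at 5 | -1=+1→4*; -5=+1→0
ply 4, O at 4 | -1=-1→3*
ply 5, X at 3 | -1=+1→2*
ply 6, O at 2 | -1=-1→1*
ply 7, X at 1 | -1=+1→0*
ply 8: 0 is terminal -1 (O); from 7 depth 8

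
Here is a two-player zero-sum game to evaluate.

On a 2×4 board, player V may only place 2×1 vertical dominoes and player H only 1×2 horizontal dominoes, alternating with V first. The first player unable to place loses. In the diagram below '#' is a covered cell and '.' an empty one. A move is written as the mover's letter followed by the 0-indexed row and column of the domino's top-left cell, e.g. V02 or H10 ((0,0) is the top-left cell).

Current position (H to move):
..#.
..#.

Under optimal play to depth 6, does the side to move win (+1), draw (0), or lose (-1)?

value(..#./..#., H) = +1

[..#./..#.] H move#1: H00:+1/###./..#.*, H10:+1/..#./###.
[###./..#.] V move#2: V03:-1/####/..##*
[####/..##] H move#3: H10:+1/####/####*
[####/####] end (terminal -1, V#4); searched ..#./..#. to 6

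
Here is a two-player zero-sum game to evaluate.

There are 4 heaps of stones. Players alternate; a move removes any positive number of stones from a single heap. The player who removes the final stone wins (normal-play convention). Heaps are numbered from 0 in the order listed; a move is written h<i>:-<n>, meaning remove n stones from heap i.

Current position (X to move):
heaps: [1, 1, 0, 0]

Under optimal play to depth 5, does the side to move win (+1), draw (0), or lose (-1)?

p1 X@[(1,1,0,0)]: h0:-1[(0,1,0,0)]-1* h1:-1[(1,0,0,0)]-1
p2 O@[(0,1,0,0)]: h1:-1[(0,0,0,0)]+1*
p3 X@[(0,0,0,0)] terminal -1; root [(1,1,0,0)] d5

value((1,1,0,0), X) = -1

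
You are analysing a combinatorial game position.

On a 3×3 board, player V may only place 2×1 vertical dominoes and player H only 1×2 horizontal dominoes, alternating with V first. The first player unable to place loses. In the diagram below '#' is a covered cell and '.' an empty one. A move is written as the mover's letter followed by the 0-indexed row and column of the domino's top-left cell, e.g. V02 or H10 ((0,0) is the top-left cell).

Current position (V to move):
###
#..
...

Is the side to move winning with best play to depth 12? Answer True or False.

V winning at [###/#../...]: True

p1 V@[###/#../...]: V11[###/##./.#.]+1* V12[###/#.#/..#]-1
p2 H@[###/##./.#.] terminal -1; root [###/#../...] d12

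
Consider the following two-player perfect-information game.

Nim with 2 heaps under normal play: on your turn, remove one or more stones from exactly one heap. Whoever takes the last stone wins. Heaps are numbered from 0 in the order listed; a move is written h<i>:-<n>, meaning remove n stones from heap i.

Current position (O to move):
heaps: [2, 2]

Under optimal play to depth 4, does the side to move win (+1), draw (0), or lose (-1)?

p1 O@[(2,2)]: h0:-1[(1,2)]-1* h0:-2[(0,2)]-1 h1:-1[(2,1)]-1 h1:-2[(2,0)]-1
p2 X@[(1,2)]: h0:-1[(0,2)]-1 h1:-1[(1,1)]+1* h1:-2[(1,0)]-1
p3 O@[(1,1)]: h0:-1[(0,1)]-1* h1:-1[(1,0)]-1
p4 X@[(0,1)]: h1:-1[(0,0)]+1*
p5 O@[(0,0)] terminal -1; root [(2,2)] d4

value((2,2), O) = -1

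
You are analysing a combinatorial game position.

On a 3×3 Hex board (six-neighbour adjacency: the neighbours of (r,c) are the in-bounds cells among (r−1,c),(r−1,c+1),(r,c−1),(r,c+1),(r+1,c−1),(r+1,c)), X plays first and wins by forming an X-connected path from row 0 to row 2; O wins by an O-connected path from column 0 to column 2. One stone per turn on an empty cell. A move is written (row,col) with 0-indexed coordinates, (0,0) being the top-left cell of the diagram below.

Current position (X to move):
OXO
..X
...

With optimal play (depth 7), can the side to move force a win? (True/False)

X winning at [OXO/..X/...]: True

[OXO/..X/...] X move#1: (1,0):+1/OXO/X.X/...*, (1,1):+1/OXO/.XX/..., (2,0):+1/OXO/..X/X.., (2,1):-1/OXO/..X/.X., (2,2):-1/OXO/..X/..X
[OXO/X.X/...] O move#2: (1,1):-1/OXO/XOX/...*, (2,0):-1/OXO/X.X/O.., (2,1):-1/OXO/X.X/.O., (2,2):-1/OXO/X.X/..O
[OXO/XOX/...] X move#3: (2,0):+1/OXO/XOX/X..*, (2,1):-1/OXO/XOX/.X., (2,2):-1/OXO/XOX/..X
[OXO/XOX/X..] end (terminal -1, O#4); searched OXO/..X/... to 7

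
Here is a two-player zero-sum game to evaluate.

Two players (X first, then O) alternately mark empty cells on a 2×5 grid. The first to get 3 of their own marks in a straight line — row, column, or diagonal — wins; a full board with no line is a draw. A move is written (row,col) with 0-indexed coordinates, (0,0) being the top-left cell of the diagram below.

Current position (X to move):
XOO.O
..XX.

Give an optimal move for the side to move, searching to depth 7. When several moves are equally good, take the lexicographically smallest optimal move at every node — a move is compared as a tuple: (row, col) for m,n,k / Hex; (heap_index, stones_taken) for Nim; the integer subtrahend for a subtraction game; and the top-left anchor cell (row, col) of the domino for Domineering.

X's best at [XOO.O/..XX.]: (0,3)

ply 1, X at XOO.O/..XX. | (0,3)=+1→XOOXO/..XX.*; (1,0)=-1→XOO.O/X.XX.; (1,1)=+1→XOO.O/.XXX.; (1,4)=+1→XOO.O/..XXX
ply 2, O at XOOXO/..XX. | (1,0)=-1→XOOXO/O.XX.*; (1,1)=-1→XOOXO/.OXX.; (1,4)=-1→XOOXO/..XXO
ply 3, X at XOOXO/O.XX. | (1,1)=+1→XOOXO/OXXX.*; (1,4)=+1→XOOXO/O.XXX
ply 4: XOOXO/OXXX. is terminal -1 (O); from XOO.O/..XX. depth 7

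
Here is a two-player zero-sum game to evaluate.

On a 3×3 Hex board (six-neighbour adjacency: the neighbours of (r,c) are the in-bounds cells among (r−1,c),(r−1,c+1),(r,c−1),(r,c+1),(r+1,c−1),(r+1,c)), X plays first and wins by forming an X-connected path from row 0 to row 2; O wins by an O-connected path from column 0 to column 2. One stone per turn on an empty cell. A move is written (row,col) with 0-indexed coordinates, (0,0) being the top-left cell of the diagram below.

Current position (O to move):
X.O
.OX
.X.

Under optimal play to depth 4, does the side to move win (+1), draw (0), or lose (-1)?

p1 O@[X.O/.OX/.X.]: (0,1)[XOO/.OX/.X.]+1* (1,0)[X.O/OOX/.X.]+1 (2,0)[X.O/.OX/OX.]+1 (2,2)[X.O/.OX/.XO]+1
p2 X@[XOO/.OX/.X.]: (1,0)[XOO/XOX/.X.]-1* (2,0)[XOO/.OX/XX.]-1 (2,2)[XOO/.OX/.XX]-1
p3 O@[XOO/XOX/.X.]: (2,0)[XOO/XOX/OX.]+1* (2,2)[XOO/XOX/.XO]-1
p4 X@[XOO/XOX/OX.] terminal -1; root [X.O/.OX/.X.] d4

value(X.O/.OX/.X., O) = +1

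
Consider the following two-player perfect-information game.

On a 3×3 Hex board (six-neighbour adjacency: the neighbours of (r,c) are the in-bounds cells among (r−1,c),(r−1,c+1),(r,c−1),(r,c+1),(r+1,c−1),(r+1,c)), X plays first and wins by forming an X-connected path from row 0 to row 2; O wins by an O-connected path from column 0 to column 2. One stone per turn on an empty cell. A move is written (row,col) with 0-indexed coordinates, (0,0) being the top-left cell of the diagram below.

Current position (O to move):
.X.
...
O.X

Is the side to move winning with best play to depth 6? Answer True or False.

O winning at [.X./.../O.X]: True

p1 O@[.X./.../O.X]: (0,0)[OX./.../O.X]-1 (0,2)[.XO/.../O.X]-1 (1,0)[.X./O../O.X]-1 (1,1)[.X./.O./O.X]+1* (1,2)[.X./..O/O.X]+1 (2,1)[.X./.../OOX]-1
p2 X@[.X./.O./O.X]: (0,0)[XX./.O./O.X]-1* (0,2)[.XX/.O./O.X]-1 (1,0)[.X./XO./O.X]-1 (1,2)[.X./.OX/O.X]-1 (2,1)[.X./.O./OXX]-1
p3 O@[XX./.O./O.X]: (0,2)[XXO/.O./O.X]+1* (1,0)[XX./OO./O.X]+1 (1,2)[XX./.OO/O.X]+1 (2,1)[XX./.O./OOX]+1
p4 X@[XXO/.O./O.X] terminal -1; root [.X./.../O.X] d6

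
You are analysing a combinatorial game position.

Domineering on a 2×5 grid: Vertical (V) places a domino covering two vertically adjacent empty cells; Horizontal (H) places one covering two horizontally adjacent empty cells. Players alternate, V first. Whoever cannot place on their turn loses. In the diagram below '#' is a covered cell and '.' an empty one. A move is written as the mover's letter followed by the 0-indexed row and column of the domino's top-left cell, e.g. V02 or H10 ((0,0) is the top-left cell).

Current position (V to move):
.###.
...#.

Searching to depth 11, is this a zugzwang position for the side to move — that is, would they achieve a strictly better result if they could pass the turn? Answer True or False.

zugzwang(.###./...#., V) = False

[.###./...#.] V move#1: V00:+1/####./#..#.*, V04:-1/.####/...##
[####./#..#.] H move#2: H11:-1/####./####.*
[####./####.] V move#3: V04:+1/#####/#####*
[#####/#####] end (terminal -1, H#4); searched .###./...#. to 11
suppose V passes — search the same position with H to move:
pass> [.###./...#.] H move#1: H10:-1/.###./##.#.*, H11:-1/.###./.###.
pass> [.###./##.#.] V move#2: V04:+1/.####/##.##*
pass> [.####/##.##] end (terminal -1, H#3); searched .###./...#. to 11
for V: play +1, pass +1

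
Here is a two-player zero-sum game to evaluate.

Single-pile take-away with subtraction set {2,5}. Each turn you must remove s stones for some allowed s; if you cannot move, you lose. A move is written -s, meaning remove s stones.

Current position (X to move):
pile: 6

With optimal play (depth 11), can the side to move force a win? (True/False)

ply 1, X at 6 | -2=+1→4*; -5=+1→1
ply 2, O at 4 | -2=-1→2*
ply 3, X at 2 | -2=+1→0*
ply 4: 0 is terminal -1 (O); from 6 depth 11

X winning at [6]: True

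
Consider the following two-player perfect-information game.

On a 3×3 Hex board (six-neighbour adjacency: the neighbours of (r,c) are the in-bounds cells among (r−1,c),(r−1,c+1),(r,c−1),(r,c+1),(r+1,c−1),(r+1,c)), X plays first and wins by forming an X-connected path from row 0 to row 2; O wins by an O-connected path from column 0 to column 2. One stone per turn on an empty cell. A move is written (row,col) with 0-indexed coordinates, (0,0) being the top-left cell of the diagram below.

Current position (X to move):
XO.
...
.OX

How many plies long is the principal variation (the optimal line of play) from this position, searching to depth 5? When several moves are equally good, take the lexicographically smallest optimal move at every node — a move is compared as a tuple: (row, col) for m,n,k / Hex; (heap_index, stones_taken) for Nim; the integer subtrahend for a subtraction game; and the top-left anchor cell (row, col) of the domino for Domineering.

p1 X@[XO./.../.OX]: (0,2)[XOX/.../.OX]+1* (1,0)[XO./X../.OX]+1 (1,1)[XO./.X./.OX]+1 (1,2)[XO./..X/.OX]+1 (2,0)[XO./.../XOX]+1
p2 O@[XOX/.../.OX]: (1,0)[XOX/O../.OX]-1* (1,1)[XOX/.O./.OX]-1 (1,2)[XOX/..O/.OX]-1 (2,0)[XOX/.../OOX]-1
p3 X@[XOX/O../.OX]: (1,1)[XOX/OX./.OX]+1* (1,2)[XOX/O.X/.OX]+1 (2,0)[XOX/O../XOX]+1
p4 O@[XOX/OX./.OX]: (1,2)[XOX/OXO/.OX]-1* (2,0)[XOX/OX./OOX]-1
p5 X@[XOX/OXO/.OX]: (2,0)[XOX/OXO/XOX]+1*
p6 O@[XOX/OXO/XOX] terminal -1; root [XO./.../.OX] d5

PV length from [XO./.../.OX]: 5 plies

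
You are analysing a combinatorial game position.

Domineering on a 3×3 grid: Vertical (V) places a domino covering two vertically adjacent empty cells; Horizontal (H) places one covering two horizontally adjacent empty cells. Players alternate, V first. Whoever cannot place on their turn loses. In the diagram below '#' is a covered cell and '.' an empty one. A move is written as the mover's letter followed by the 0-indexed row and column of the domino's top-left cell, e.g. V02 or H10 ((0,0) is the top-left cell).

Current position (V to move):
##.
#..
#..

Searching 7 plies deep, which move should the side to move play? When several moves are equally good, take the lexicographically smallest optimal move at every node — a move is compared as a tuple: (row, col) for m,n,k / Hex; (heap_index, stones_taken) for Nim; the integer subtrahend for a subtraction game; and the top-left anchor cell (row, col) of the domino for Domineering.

p1 V@[##./#../#..]: V02[###/#.#/#..]-1 V11[##./##./##.]+1* V12[##./#.#/#.#]+1
p2 H@[##./##./##.] terminal -1; root [##./#../#..] d7

V's best at [##./#../#..]: V11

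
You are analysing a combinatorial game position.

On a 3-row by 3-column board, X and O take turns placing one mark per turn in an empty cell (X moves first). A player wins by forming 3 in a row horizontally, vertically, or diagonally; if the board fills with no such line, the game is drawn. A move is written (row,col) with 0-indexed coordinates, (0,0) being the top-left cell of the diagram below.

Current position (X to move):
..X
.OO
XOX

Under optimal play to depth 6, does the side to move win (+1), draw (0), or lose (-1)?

value(..X/.OO/XOX, X) = -1

[..X/.OO/XOX] X move#1: (0,0):-1/X.X/.OO/XOX*, (0,1):-1/.XX/.OO/XOX, (1,0):-1/..X/XOO/XOX
[X.X/.OO/XOX] O move#2: (0,1):+1/XOX/.OO/XOX*, (1,0):+1/X.X/OOO/XOX
[XOX/.OO/XOX] end (terminal -1, X#3); searched ..X/.OO/XOX to 6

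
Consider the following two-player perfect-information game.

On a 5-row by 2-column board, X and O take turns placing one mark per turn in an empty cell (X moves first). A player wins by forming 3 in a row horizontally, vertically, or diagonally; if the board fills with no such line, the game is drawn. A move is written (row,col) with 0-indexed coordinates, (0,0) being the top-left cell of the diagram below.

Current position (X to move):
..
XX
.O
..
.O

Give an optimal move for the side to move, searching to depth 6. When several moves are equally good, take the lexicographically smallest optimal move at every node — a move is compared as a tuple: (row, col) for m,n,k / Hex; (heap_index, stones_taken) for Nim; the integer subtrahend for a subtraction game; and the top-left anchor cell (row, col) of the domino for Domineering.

X's best at [../XX/.O/../.O]: (3,1)

p1 X@[../XX/.O/../.O]: (0,0)[X./XX/.O/../.O]-1 (0,1)[.X/XX/.O/../.O]-1 (2,0)[../XX/XO/../.O]-1 (3,0)[../XX/.O/X./.O]-1 (3,1)[../XX/.O/.X/.O]+0* (4,0)[../XX/.O/../XO]-1
p2 O@[../XX/.O/.X/.O]: (0,0)[O./XX/.O/.X/.O]+0* (0,1)[.O/XX/.O/.X/.O]-1 (2,0)[../XX/OO/.X/.O]+0 (3,0)[../XX/.O/OX/.O]+0 (4,0)[../XX/.O/.X/OO]-1
p3 X@[O./XX/.O/.X/.O]: (0,1)[OX/XX/.O/.X/.O]+0* (2,0)[O./XX/XO/.X/.O]+0 (3,0)[O./XX/.O/XX/.O]+0 (4,0)[O./XX/.O/.X/XO]+0
p4 O@[OX/XX/.O/.X/.O]: (2,0)[OX/XX/OO/.X/.O]+0* (3,0)[OX/XX/.O/OX/.O]+0 (4,0)[OX/XX/.O/.X/OO]+0
p5 X@[OX/XX/OO/.X/.O]: (3,0)[OX/XX/OO/XX/.O]+0* (4,0)[OX/XX/OO/.X/XO]+0
p6 O@[OX/XX/OO/XX/.O]: (4,0)[OX/XX/OO/XX/OO]+0*
p7 X@[OX/XX/OO/XX/OO] terminal +0; root [../XX/.O/../.O] d6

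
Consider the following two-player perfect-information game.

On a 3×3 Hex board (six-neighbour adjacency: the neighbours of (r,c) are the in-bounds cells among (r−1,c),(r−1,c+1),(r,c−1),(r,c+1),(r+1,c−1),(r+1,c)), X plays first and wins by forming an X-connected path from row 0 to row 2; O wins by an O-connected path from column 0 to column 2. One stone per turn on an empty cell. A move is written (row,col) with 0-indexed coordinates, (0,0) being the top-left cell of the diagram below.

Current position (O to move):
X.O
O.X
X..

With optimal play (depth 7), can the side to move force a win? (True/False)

O winning at [X.O/O.X/X..]: True

ply 1, O at X.O/O.X/X.. | (0,1)=+1→XOO/O.X/X..*; (1,1)=+1→X.O/OOX/X..; (2,1)=+1→X.O/O.X/XO.; (2,2)=+1→X.O/O.X/X.O
ply 2: XOO/O.X/X.. is terminal -1 (X); from X.O/O.X/X.. depth 7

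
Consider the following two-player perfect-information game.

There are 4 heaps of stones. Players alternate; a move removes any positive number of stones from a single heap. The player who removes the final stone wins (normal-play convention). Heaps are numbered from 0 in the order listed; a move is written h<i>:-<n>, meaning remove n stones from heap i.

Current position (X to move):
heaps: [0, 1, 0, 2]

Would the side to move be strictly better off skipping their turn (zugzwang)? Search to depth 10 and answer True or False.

ply 1, X at (0,1,0,2) | h1:-1=-1→(0,0,0,2); h3:-1=+1→(0,1,0,1)*; h3:-2=-1→(0,1,0,0)
ply 2, O at (0,1,0,1) | h1:-1=-1→(0,0,0,1)*; h3:-1=-1→(0,1,0,0)
ply 3, X at (0,0,0,1) | h3:-1=+1→(0,0,0,0)*
ply 4: (0,0,0,0) is terminal -1 (O); from (0,1,0,2) depth 10
suppose X passes — search the same position with O to move:
pass> ply 1, O at (0,1,0,2) | h1:-1=-1→(0,0,0,2); h3:-1=+1→(0,1,0,1)*; h3:-2=-1→(0,1,0,0)
pass> ply 2, X at (0,1,0,1) | h1:-1=-1→(0,0,0,1)*; h3:-1=-1→(0,1,0,0)
pass> ply 3, O at (0,0,0,1) | h3:-1=+1→(0,0,0,0)*
pass> ply 4: (0,0,0,0) is terminal -1 (X); from (0,1,0,2) depth 10
for X: play +1, pass -1

zugzwang((0,1,0,2), X) = False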